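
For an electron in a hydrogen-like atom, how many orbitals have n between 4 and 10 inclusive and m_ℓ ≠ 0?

Go shell by shell, enumerating (ℓ, m_ℓ) with m_ℓ ≠ 0:
n=4 → 12; n=5 → 20; n=6 → 30; n=7 → 42; n=8 → 56; n=9 → 72; n=10 → 90.
Total orbitals: 12 + 20 + 30 + 42 + 56 + 72 + 90 = 322.

322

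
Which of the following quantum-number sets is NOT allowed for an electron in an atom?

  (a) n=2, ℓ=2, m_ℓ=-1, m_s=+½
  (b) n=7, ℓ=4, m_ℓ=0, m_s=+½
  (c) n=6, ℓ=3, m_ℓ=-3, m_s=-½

(a) has ℓ = 2 ≥ n = 2, violating 0 ≤ ℓ ≤ n−1.
The remaining sets (b), (c) satisfy all four rules.

(a)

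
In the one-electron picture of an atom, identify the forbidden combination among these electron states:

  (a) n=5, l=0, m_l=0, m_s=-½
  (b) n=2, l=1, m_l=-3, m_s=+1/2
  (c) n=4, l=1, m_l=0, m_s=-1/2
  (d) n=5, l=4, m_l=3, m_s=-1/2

(b)

(b) has |m_l| = 3 > l = 1, violating −l ≤ m_l ≤ l.
The remaining sets (a), (c), (d) satisfy all four rules.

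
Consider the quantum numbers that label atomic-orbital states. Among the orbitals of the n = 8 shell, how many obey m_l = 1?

7

With n = 8 the allowed l are 0, 1, …, 7.
The (l, m_l) pairs meeting m_l = 1 give: l=1 → 1; l=2 → 1; l=3 → 1; l=4 → 1; l=5 → 1; l=6 → 1; l=7 → 1.
Total orbitals: 1 + 1 + 1 + 1 + 1 + 1 + 1 = 7.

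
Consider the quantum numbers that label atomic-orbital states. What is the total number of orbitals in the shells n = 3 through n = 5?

50

Shell n has n² orbitals: 3²=9 + 4²=16 + 5²=25 = 50 orbitals.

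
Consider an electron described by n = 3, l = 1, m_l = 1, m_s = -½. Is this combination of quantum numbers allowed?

Yes

n = 3 is a positive integer. l = 1 satisfies 0 ≤ l ≤ n−1 = 2. m_l = 1 lies in the range −l … +l (here −1 … 1). m_s = -1/2 is one of ±1/2.
All four constraints are satisfied.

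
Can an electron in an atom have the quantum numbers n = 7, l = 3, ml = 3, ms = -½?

Yes

n = 7 is a positive integer. l = 3 satisfies 0 ≤ l ≤ n−1 = 6. ml = 3 lies in the range −l … +l (here −3 … 3). ms = -1/2 is one of ±1/2.
All four constraints are satisfied.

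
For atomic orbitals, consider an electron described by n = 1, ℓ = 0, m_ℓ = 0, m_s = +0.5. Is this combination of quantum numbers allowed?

Allowed

n = 1 is a positive integer. ℓ = 0 satisfies 0 ≤ ℓ ≤ n−1 = 0. m_ℓ = 0 lies in the range −ℓ … +ℓ (here 0). m_s = +1/2 is one of ±1/2.
All four constraints are satisfied.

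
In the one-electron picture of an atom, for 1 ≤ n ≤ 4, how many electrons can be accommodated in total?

60

Total orbitals = 1² + 2² + 3² + 4² = 30. Doubling for spin gives 60 electrons.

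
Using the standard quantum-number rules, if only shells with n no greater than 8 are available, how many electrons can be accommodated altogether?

Total orbitals = 1² + 2² + 3² + 4² + 5² + 6² + 7² + 8² = 204. Doubling for spin gives 408 electrons.

408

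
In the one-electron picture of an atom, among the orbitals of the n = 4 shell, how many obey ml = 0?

4

Go through l = 0, …, 3 (the values permitted for n = 4).
Orbitals with ml = 0, by l: l=0 → 1; l=1 → 1; l=2 → 1; l=3 → 1.
Total orbitals: 1 + 1 + 1 + 1 = 4.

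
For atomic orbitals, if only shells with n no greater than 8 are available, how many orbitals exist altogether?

204

Total orbitals = 1² + 2² + 3² + 4² + 5² + 6² + 7² + 8² = 204.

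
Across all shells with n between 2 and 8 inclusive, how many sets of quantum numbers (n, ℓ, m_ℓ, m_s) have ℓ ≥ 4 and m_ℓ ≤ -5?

20

Per-shell orbital counts meeting the constraint:
n=6 → 1; n=7 → 3; n=8 → 6.
Orbitals: 1 + 3 + 6 = 10. Including both spin states (m_s = ±1/2) gives 2 × 10 = 20 states.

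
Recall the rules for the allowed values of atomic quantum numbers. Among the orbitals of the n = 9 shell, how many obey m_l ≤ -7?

With n = 9 the allowed l are 0, 1, …, 8.
Per l-value: l=7 → 1; l=8 → 2.
Total orbitals: 1 + 2 = 3.

3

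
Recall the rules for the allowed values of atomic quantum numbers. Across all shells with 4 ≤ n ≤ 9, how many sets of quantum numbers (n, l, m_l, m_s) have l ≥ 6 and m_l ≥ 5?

Work shell by shell — for each n, count the (l, m_l) pairs that satisfy l ≥ 6 and m_l ≥ 5:
n=7 → 2; n=8 → 5; n=9 → 9.
Orbitals: 2 + 5 + 9 = 16. Including both spin states (m_s = ±1/2) gives 2 × 16 = 32 states.

32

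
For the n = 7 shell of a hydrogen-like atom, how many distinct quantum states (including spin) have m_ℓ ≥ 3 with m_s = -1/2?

Orbitals with m_ℓ ≥ 3, by ℓ: ℓ=3 → 1; ℓ=4 → 2; ℓ=5 → 3; ℓ=6 → 4.
Orbitals: 1 + 2 + 3 + 4 = 10. With m_s fixed to a single value there is one state per orbital, giving 10 states.

10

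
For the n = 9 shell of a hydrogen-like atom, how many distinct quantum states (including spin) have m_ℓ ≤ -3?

42

For n = 9, ℓ ranges over 0 … 8.
Contributions: ℓ=3 → 1; ℓ=4 → 2; ℓ=5 → 3; ℓ=6 → 4; ℓ=7 → 5; ℓ=8 → 6.
Orbitals: 1 + 2 + 3 + 4 + 5 + 6 = 21. Each orbital carries two spin states, so 21 × 2 = 42 states.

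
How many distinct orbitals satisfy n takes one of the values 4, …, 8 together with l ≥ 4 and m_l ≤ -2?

Treat each shell separately and count matching orbitals:
n=5 → 3; n=6 → 7; n=7 → 12; n=8 → 18.
Total orbitals: 3 + 7 + 12 + 18 = 40.

40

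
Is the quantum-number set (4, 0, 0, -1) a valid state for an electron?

The spin quantum number for an electron can only be m_s = +1/2 or −1/2; m_s = -1 is not one of those.

No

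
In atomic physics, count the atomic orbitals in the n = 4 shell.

16

The n = 4 shell contains n² = 4² = 16 orbitals.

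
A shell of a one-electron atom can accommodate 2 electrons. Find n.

2n² = 2 ⇒ n² = 1 ⇒ n = 1.

n = 1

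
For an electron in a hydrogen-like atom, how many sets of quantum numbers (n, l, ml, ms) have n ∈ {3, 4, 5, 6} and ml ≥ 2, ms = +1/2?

20

Go shell by shell, enumerating (l, ml) with ml ≥ 2:
n=3 → 1; n=4 → 3; n=5 → 6; n=6 → 10.
Orbitals: 1 + 3 + 6 + 10 = 20. With ms fixed to +1/2 there is one state per orbital, so 20 states.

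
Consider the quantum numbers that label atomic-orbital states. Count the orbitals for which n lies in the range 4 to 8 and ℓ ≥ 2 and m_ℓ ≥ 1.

Go shell by shell, enumerating (ℓ, m_ℓ) with ℓ ≥ 2 and m_ℓ ≥ 1:
n=4 → 5; n=5 → 9; n=6 → 14; n=7 → 20; n=8 → 27.
Total orbitals: 5 + 9 + 14 + 20 + 27 = 75.

75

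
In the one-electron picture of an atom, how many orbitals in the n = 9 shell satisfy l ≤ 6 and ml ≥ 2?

With n = 9 the allowed l are 0, 1, …, 8.
Orbitals with l ≤ 6 and ml ≥ 2, by l: l=2 → 1; l=3 → 2; l=4 → 3; l=5 → 4; l=6 → 5.
Total orbitals: 1 + 2 + 3 + 4 + 5 = 15.

15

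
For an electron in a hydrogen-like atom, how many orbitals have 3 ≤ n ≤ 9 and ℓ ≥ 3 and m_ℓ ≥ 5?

20

For each n in the range, tally the orbitals obeying ℓ ≥ 3 and m_ℓ ≥ 5:
n=6 → 1; n=7 → 3; n=8 → 6; n=9 → 10.
Total orbitals: 1 + 3 + 6 + 10 = 20.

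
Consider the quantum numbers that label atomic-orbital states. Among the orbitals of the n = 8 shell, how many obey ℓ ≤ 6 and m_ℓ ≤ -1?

21

For n = 8, ℓ ranges over 0 … 7.
Orbitals with ℓ ≤ 6 and m_ℓ ≤ -1, by ℓ: ℓ=1 → 1; ℓ=2 → 2; ℓ=3 → 3; ℓ=4 → 4; ℓ=5 → 5; ℓ=6 → 6.
Total orbitals: 1 + 2 + 3 + 4 + 5 + 6 = 21.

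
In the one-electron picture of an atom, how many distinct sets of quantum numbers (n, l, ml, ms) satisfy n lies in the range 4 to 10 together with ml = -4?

42

For each n in the range, tally the orbitals obeying ml = -4:
n=5 → 1; n=6 → 2; n=7 → 3; n=8 → 4; n=9 → 5; n=10 → 6.
Orbitals: 1 + 2 + 3 + 4 + 5 + 6 = 21. Including both spin states (ms = ±1/2) gives 2 × 21 = 42 states.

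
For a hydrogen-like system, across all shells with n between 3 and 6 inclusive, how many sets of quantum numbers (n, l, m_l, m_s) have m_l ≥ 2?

Treat each shell separately and count matching orbitals:
n=3 → 1; n=4 → 3; n=5 → 6; n=6 → 10.
Orbitals: 1 + 3 + 6 + 10 = 20. Including both spin states (m_s = ±1/2) gives 2 × 20 = 40 states.

40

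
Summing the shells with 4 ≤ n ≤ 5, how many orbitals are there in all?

Shell n has n² orbitals: 4²=16 + 5²=25 = 41 orbitals.

41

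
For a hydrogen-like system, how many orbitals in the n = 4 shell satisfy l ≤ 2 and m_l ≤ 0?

With n = 4 the allowed l are 0, 1, …, 3.
The (l, m_l) pairs meeting l ≤ 2 and m_l ≤ 0 give: l=0 → 1; l=1 → 2; l=2 → 3.
Total orbitals: 1 + 2 + 3 = 6.

6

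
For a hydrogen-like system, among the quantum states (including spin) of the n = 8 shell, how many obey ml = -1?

The (l, ml) pairs meeting ml = -1 give: l=1 → 1; l=2 → 1; l=3 → 1; l=4 → 1; l=5 → 1; l=6 → 1; l=7 → 1.
Orbitals: 1 + 1 + 1 + 1 + 1 + 1 + 1 = 7. Each orbital carries two spin states, so 7 × 2 = 14 states.

14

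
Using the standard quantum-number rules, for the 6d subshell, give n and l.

n = 6, l = 2

The leading integer gives n = 6; the letter 'd' means l = 2.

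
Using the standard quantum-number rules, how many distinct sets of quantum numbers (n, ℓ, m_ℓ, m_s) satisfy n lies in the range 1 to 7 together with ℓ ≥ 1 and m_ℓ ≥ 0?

Count contributing orbitals for each principal shell:
n=2 → 2; n=3 → 5; n=4 → 9; n=5 → 14; n=6 → 20; n=7 → 27.
Orbitals: 2 + 5 + 9 + 14 + 20 + 27 = 77. Including both spin states (m_s = ±1/2) gives 2 × 77 = 154 states.

154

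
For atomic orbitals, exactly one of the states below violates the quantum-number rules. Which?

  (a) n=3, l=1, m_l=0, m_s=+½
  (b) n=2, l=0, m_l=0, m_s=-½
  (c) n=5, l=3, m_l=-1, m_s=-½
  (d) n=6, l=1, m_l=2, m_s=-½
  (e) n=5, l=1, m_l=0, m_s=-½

(d) has |m_l| = 2 > l = 1, violating −l ≤ m_l ≤ l.
The remaining sets (a), (b), (c), (e) satisfy all four rules.

(d)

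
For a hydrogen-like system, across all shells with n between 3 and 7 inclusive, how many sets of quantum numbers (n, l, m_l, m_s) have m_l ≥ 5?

Treat each shell separately and count matching orbitals:
n=6 → 1; n=7 → 3.
Orbitals: 1 + 3 = 4. Including both spin states (m_s = ±1/2) gives 2 × 4 = 8 states.

8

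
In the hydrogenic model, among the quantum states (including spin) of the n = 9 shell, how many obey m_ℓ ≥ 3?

Per ℓ-value: ℓ=3 → 1; ℓ=4 → 2; ℓ=5 → 3; ℓ=6 → 4; ℓ=7 → 5; ℓ=8 → 6.
Orbitals: 1 + 2 + 3 + 4 + 5 + 6 = 21. Each orbital carries two spin states, so 21 × 2 = 42 states.

42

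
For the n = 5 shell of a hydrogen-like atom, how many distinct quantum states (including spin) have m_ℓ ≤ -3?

Go through ℓ = 0, …, 4 (the values permitted for n = 5).
The (ℓ, m_ℓ) pairs meeting m_ℓ ≤ -3 give: ℓ=3 → 1; ℓ=4 → 2.
Orbitals: 1 + 2 = 3. Each orbital carries two spin states, so 3 × 2 = 6 states.

6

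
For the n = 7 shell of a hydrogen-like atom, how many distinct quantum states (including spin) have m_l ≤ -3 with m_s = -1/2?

10

The n = 7 shell has l = 0 through 6; check each.
The (l, m_l) pairs meeting m_l ≤ -3 give: l=3 → 1; l=4 → 2; l=5 → 3; l=6 → 4.
Orbitals: 1 + 2 + 3 + 4 = 10. With m_s fixed to a single value there is one state per orbital, giving 10 states.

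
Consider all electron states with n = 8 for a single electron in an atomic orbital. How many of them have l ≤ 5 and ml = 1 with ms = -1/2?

For n = 8, l ranges over 0 … 7.
Per l-value: l=1 → 1; l=2 → 1; l=3 → 1; l=4 → 1; l=5 → 1.
Orbitals: 1 + 1 + 1 + 1 + 1 = 5. With ms fixed to a single value there is one state per orbital, giving 5 states.

5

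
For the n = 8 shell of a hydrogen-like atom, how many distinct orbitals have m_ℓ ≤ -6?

Contributions: ℓ=6 → 1; ℓ=7 → 2.
Total orbitals: 1 + 2 = 3.

3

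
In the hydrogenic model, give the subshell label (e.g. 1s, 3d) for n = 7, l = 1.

l = 1 corresponds to the letter 'p', so the subshell is 7p.

7p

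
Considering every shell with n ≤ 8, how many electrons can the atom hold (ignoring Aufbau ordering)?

408

Total orbitals = 1² + 2² + 3² + 4² + 5² + 6² + 7² + 8² = 204. Doubling for spin gives 408 electrons.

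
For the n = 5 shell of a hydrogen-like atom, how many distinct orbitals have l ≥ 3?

16

With n = 5 the allowed l are 0, 1, …, 4.
Contributions: l=3 → 7; l=4 → 9.
Total orbitals: 7 + 9 = 16.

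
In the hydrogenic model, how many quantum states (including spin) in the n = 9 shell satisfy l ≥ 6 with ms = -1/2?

The n = 9 shell has l = 0 through 8; check each.
Per l-value: l=6 → 13; l=7 → 15; l=8 → 17.
Orbitals: 13 + 15 + 17 = 45. With ms fixed to a single value there is one state per orbital, giving 45 states.

45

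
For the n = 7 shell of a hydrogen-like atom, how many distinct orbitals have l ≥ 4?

Go through l = 0, …, 6 (the values permitted for n = 7).
Per l-value: l=4 → 9; l=5 → 11; l=6 → 13.
Total orbitals: 9 + 11 + 13 = 33.

33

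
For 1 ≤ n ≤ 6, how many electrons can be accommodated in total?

Total orbitals = 1² + 2² + 3² + 4² + 5² + 6² = 91. Doubling for spin gives 182 electrons.

182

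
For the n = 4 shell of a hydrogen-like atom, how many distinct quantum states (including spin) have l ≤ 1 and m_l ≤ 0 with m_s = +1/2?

For n = 4, l ranges over 0 … 3.
Orbitals with l ≤ 1 and m_l ≤ 0, by l: l=0 → 1; l=1 → 2.
Orbitals: 1 + 2 = 3. With m_s fixed to a single value there is one state per orbital, giving 3 states.

3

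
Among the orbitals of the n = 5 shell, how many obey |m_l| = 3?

The (l, m_l) pairs meeting |m_l| = 3 give: l=3 → 2; l=4 → 2.
Total orbitals: 2 + 2 = 4.

4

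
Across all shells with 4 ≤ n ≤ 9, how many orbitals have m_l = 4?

Count contributing orbitals for each principal shell:
n=5 → 1; n=6 → 2; n=7 → 3; n=8 → 4; n=9 → 5.
Total orbitals: 1 + 2 + 3 + 4 + 5 = 15.

15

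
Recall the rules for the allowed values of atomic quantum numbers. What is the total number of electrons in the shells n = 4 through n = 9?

542

Shell n has n² orbitals: 4²=16 + 5²=25 + 6²=36 + 7²=49 + 8²=64 + 9²=81 = 271 orbitals.
Two spin states per orbital: 2 × 271 = 542 electrons.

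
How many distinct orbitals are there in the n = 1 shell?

1

The n = 1 shell contains n² = 1² = 1 orbital.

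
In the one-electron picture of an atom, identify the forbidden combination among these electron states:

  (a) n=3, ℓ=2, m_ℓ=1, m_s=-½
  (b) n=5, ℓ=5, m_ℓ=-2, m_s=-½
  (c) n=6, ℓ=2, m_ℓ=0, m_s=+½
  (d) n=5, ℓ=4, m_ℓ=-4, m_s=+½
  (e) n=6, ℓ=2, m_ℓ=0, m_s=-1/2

(b) has ℓ = 5 ≥ n = 5, violating 0 ≤ ℓ ≤ n−1.
The remaining sets (a), (c), (d), (e) satisfy all four rules.

(b)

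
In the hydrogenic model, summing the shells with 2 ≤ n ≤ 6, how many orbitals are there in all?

Shell n has n² orbitals: 2²=4 + 3²=9 + 4²=16 + 5²=25 + 6²=36 = 90 orbitals.

90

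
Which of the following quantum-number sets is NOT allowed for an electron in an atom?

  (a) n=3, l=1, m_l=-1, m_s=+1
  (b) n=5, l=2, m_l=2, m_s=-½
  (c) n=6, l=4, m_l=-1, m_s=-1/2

(a)

(a) has m_s = +1, but an electron's spin must be ±1/2.
The remaining sets (b), (c) satisfy all four rules.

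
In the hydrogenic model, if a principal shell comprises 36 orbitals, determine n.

n² = 36 ⇒ n = 6.

n = 6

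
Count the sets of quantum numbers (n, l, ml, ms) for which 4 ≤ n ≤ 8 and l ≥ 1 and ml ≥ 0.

210

Treat each shell separately and count matching orbitals:
n=4 → 9; n=5 → 14; n=6 → 20; n=7 → 27; n=8 → 35.
Orbitals: 9 + 14 + 20 + 27 + 35 = 105. Including both spin states (ms = ±1/2) gives 2 × 105 = 210 states.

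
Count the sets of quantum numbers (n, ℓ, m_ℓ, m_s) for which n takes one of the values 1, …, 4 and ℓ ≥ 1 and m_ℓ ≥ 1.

20

Count contributing orbitals for each principal shell:
n=2 → 1; n=3 → 3; n=4 → 6.
Orbitals: 1 + 3 + 6 = 10. Including both spin states (m_s = ±1/2) gives 2 × 10 = 20 states.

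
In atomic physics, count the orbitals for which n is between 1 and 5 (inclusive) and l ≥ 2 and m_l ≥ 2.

10

Treat each shell separately and count matching orbitals:
n=3 → 1; n=4 → 3; n=5 → 6.
Total orbitals: 1 + 3 + 6 = 10.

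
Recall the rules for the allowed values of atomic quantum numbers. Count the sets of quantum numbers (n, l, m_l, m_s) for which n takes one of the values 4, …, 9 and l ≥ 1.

Treat each shell separately and count matching orbitals:
n=4 → 15; n=5 → 24; n=6 → 35; n=7 → 48; n=8 → 63; n=9 → 80.
Orbitals: 15 + 24 + 35 + 48 + 63 + 80 = 265. Including both spin states (m_s = ±1/2) gives 2 × 265 = 530 states.

530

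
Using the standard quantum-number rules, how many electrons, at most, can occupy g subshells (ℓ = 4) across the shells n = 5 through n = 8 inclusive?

A g subshell (ℓ = 4) exists for every n ≥ 5, so shells n = 5, 6, 7, 8 each contribute one — 4 subshells.
Since each g subshell holds 2(2·4+1) = 18 electrons, the total is 4 × 18 = 72.

72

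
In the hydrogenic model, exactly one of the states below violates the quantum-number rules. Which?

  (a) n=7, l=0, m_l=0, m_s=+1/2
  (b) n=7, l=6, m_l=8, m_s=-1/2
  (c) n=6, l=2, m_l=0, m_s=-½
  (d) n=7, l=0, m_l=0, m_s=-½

(b)

(b) has |m_l| = 8 > l = 6, violating −l ≤ m_l ≤ l.
The remaining sets (a), (c), (d) satisfy all four rules.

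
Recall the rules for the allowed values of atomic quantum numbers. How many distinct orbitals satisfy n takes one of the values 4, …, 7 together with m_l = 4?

6

Go shell by shell, enumerating (l, m_l) with m_l = 4:
n=5 → 1; n=6 → 2; n=7 → 3.
Total orbitals: 1 + 2 + 3 = 6.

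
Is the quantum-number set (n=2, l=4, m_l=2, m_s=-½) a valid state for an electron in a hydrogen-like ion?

The orbital quantum number must satisfy 0 ≤ l ≤ n−1. With n = 2 the allowed l values are 0, 1, so l = 4 is out of range.

Not allowed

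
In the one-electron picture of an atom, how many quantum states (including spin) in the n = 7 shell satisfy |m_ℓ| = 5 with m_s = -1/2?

4

For n = 7, ℓ ranges over 0 … 6.
The (ℓ, m_ℓ) pairs meeting |m_ℓ| = 5 give: ℓ=5 → 2; ℓ=6 → 2.
Orbitals: 2 + 2 = 4. With m_s fixed to a single value there is one state per orbital, giving 4 states.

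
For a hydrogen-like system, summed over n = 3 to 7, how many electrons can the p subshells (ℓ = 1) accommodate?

30

A p subshell (ℓ = 1) exists for every n ≥ 2, so shells n = 3, 4, 5, 6, 7 each contribute one — 5 subshells.
Since each p subshell holds 2(2·1+1) = 6 electrons, the total is 5 × 6 = 30.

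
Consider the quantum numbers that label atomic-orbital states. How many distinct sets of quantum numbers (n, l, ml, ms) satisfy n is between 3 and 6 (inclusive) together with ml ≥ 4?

8

Treat each shell separately and count matching orbitals:
n=5 → 1; n=6 → 3.
Orbitals: 1 + 3 = 4. Including both spin states (ms = ±1/2) gives 2 × 4 = 8 states.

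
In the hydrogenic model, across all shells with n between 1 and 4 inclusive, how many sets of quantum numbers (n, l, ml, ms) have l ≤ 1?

26

Per-shell orbital counts meeting the constraint:
n=1 → 1; n=2 → 4; n=3 → 4; n=4 → 4.
Orbitals: 1 + 4 + 4 + 4 = 13. Including both spin states (ms = ±1/2) gives 2 × 13 = 26 states.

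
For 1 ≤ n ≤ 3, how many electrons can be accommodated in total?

28

Total orbitals = 1² + 2² + 3² = 14. Doubling for spin gives 28 electrons.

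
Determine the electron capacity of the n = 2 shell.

A shell holds 2n² electrons: 2 × 2² = 2 × 4 = 8.

8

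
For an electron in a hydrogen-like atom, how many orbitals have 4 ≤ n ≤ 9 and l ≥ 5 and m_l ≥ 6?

Go shell by shell, enumerating (l, m_l) with l ≥ 5 and m_l ≥ 6:
n=7 → 1; n=8 → 3; n=9 → 6.
Total orbitals: 1 + 3 + 6 = 10.

10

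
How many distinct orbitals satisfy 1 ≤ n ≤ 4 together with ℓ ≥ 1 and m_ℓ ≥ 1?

10

Count contributing orbitals for each principal shell:
n=2 → 1; n=3 → 3; n=4 → 6.
Total orbitals: 1 + 3 + 6 = 10.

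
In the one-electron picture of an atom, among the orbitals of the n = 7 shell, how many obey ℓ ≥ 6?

13

Go through ℓ = 0, …, 6 (the values permitted for n = 7).
Per ℓ-value: ℓ=6 → 13.
Total orbitals: 13.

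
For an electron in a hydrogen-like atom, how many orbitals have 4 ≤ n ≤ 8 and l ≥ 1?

Treat each shell separately and count matching orbitals:
n=4 → 15; n=5 → 24; n=6 → 35; n=7 → 48; n=8 → 63.
Total orbitals: 15 + 24 + 35 + 48 + 63 = 185.

185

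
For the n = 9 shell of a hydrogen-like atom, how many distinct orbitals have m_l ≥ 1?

36

Contributions: l=1 → 1; l=2 → 2; l=3 → 3; l=4 → 4; l=5 → 5; l=6 → 6; l=7 → 7; l=8 → 8.
Total orbitals: 1 + 2 + 3 + 4 + 5 + 6 + 7 + 8 = 36.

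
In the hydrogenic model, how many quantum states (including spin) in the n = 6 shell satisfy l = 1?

Go through l = 0, …, 5 (the values permitted for n = 6).
Orbitals with l = 1, by l: l=1 → 3.
Orbitals: 3. Each orbital carries two spin states, so 3 × 2 = 6 states.

6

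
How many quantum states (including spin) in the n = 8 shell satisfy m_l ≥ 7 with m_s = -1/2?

The (l, m_l) pairs meeting m_l ≥ 7 give: l=7 → 1.
Orbitals: 1. With m_s fixed to a single value there is one state per orbital, giving 1 state.

1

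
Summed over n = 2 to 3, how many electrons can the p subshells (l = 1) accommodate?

A p subshell (l = 1) exists for every n ≥ 2, so shells n = 2, 3 each contribute one — 2 subshells.
Since each p subshell holds 2(2·1+1) = 6 electrons, the total is 2 × 6 = 12.

12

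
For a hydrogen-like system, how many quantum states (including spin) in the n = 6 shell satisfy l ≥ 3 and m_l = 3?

Per l-value: l=3 → 1; l=4 → 1; l=5 → 1.
Orbitals: 1 + 1 + 1 = 3. Each orbital carries two spin states, so 3 × 2 = 6 states.

6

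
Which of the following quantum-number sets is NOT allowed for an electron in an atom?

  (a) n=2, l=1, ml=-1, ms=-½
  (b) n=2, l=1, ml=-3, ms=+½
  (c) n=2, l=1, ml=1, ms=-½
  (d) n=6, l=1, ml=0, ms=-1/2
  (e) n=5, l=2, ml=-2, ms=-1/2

(b)

(b) has |ml| = 3 > l = 1, violating −l ≤ ml ≤ l.
The remaining sets (a), (c), (d), (e) satisfy all four rules.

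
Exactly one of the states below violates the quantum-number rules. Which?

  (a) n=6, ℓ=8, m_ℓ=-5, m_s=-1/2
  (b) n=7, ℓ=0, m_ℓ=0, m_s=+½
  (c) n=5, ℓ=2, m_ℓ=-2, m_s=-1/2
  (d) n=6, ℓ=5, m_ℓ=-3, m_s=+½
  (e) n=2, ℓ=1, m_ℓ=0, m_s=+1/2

(a)

(a) has ℓ = 8 ≥ n = 6, violating 0 ≤ ℓ ≤ n−1.
The remaining sets (b), (c), (d), (e) satisfy all four rules.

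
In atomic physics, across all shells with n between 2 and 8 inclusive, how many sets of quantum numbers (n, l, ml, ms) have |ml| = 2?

84

Per-shell orbital counts meeting the constraint:
n=3 → 2; n=4 → 4; n=5 → 6; n=6 → 8; n=7 → 10; n=8 → 12.
Orbitals: 2 + 4 + 6 + 8 + 10 + 12 = 42. Including both spin states (ms = ±1/2) gives 2 × 42 = 84 states.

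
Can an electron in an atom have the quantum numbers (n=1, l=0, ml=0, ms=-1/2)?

n = 1 is a positive integer. l = 0 satisfies 0 ≤ l ≤ n−1 = 0. ml = 0 lies in the range −l … +l (here 0). ms = -1/2 is one of ±1/2.
All four constraints are satisfied.

Allowed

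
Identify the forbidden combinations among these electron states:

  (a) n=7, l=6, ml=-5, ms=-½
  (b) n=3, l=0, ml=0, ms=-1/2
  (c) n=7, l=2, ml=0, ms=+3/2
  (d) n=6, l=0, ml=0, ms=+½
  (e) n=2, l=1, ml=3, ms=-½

(c) and (e)

(c) has ms = +3/2, but an electron's spin must be ±1/2.
(e) has |ml| = 3 > l = 1, violating −l ≤ ml ≤ l.
The remaining sets (a), (b), (d) satisfy all four rules.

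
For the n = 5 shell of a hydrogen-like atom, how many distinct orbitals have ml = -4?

Contributions: l=4 → 1.
Total orbitals: 1.

1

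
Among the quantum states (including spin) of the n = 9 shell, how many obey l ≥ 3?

For n = 9, l ranges over 0 … 8.
The (l, m_l) pairs meeting l ≥ 3 give: l=3 → 7; l=4 → 9; l=5 → 11; l=6 → 13; l=7 → 15; l=8 → 17.
Orbitals: 7 + 9 + 11 + 13 + 15 + 17 = 72. Each orbital carries two spin states, so 72 × 2 = 144 states.

144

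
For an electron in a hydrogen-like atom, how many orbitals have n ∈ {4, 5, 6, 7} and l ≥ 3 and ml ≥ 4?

Go shell by shell, enumerating (l, ml) with l ≥ 3 and ml ≥ 4:
n=5 → 1; n=6 → 3; n=7 → 6.
Total orbitals: 1 + 3 + 6 = 10.

10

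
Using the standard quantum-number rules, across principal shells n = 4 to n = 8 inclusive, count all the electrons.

Shell n has n² orbitals: 4²=16 + 5²=25 + 6²=36 + 7²=49 + 8²=64 = 190 orbitals.
Two spin states per orbital: 2 × 190 = 380 electrons.

380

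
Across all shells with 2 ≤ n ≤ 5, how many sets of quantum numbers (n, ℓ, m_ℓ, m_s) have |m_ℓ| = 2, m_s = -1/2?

12

Per-shell orbital counts meeting the constraint:
n=3 → 2; n=4 → 4; n=5 → 6.
Orbitals: 2 + 4 + 6 = 12. With m_s fixed to -1/2 there is one state per orbital, so 12 states.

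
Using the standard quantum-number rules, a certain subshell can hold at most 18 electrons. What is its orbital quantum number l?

l = 4 (g)

2(2l+1) = 18 ⇒ 2l+1 = 9 ⇒ l = 4.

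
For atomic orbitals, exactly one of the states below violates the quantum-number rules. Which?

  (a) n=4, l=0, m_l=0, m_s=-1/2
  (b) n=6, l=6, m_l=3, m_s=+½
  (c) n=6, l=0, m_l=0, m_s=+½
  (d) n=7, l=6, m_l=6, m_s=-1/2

(b)

(b) has l = 6 ≥ n = 6, violating 0 ≤ l ≤ n−1.
The remaining sets (a), (c), (d) satisfy all four rules.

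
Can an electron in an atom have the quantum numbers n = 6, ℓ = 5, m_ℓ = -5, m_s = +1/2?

Yes

n = 6 is a positive integer. ℓ = 5 satisfies 0 ≤ ℓ ≤ n−1 = 5. m_ℓ = -5 lies in the range −ℓ … +ℓ (here −5 … 5). m_s = +1/2 is one of ±1/2.
All four constraints are satisfied.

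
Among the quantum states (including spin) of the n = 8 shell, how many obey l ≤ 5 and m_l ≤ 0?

With n = 8 the allowed l are 0, 1, …, 7.
The (l, m_l) pairs meeting l ≤ 5 and m_l ≤ 0 give: l=0 → 1; l=1 → 2; l=2 → 3; l=3 → 4; l=4 → 5; l=5 → 6.
Orbitals: 1 + 2 + 3 + 4 + 5 + 6 = 21. Each orbital carries two spin states, so 21 × 2 = 42 states.

42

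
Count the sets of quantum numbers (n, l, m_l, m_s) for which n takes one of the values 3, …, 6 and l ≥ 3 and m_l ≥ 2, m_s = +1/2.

16

Per-shell orbital counts meeting the constraint:
n=4 → 2; n=5 → 5; n=6 → 9.
Orbitals: 2 + 5 + 9 = 16. With m_s fixed to +1/2 there is one state per orbital, so 16 states.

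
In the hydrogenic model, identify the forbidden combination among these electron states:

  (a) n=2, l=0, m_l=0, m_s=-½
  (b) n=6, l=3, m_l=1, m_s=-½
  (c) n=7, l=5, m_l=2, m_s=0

(c)

(c) has m_s = 0, but an electron's spin must be ±1/2.
The remaining sets (a), (b) satisfy all four rules.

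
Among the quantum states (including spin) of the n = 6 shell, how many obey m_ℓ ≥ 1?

30

Orbitals with m_ℓ ≥ 1, by ℓ: ℓ=1 → 1; ℓ=2 → 2; ℓ=3 → 3; ℓ=4 → 4; ℓ=5 → 5.
Orbitals: 1 + 2 + 3 + 4 + 5 = 15. Each orbital carries two spin states, so 15 × 2 = 30 states.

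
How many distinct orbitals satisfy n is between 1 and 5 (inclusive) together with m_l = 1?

Per-shell orbital counts meeting the constraint:
n=2 → 1; n=3 → 2; n=4 → 3; n=5 → 4.
Total orbitals: 1 + 2 + 3 + 4 = 10.

10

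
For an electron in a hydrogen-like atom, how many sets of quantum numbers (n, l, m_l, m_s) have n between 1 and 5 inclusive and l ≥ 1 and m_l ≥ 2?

20

For each n in the range, tally the orbitals obeying l ≥ 1 and m_l ≥ 2:
n=3 → 1; n=4 → 3; n=5 → 6.
Orbitals: 1 + 3 + 6 = 10. Including both spin states (m_s = ±1/2) gives 2 × 10 = 20 states.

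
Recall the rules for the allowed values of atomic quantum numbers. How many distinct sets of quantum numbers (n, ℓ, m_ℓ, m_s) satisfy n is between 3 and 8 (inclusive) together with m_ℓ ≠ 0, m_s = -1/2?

Per-shell orbital counts meeting the constraint:
n=3 → 6; n=4 → 12; n=5 → 20; n=6 → 30; n=7 → 42; n=8 → 56.
Orbitals: 6 + 12 + 20 + 30 + 42 + 56 = 166. With m_s fixed to -1/2 there is one state per orbital, so 166 states.

166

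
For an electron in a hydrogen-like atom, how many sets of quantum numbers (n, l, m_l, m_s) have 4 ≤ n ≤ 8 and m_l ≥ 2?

Per-shell orbital counts meeting the constraint:
n=4 → 3; n=5 → 6; n=6 → 10; n=7 → 15; n=8 → 21.
Orbitals: 3 + 6 + 10 + 15 + 21 = 55. Including both spin states (m_s = ±1/2) gives 2 × 55 = 110 states.

110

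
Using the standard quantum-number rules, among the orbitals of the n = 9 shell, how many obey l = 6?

Orbitals with l = 6, by l: l=6 → 13.
Total orbitals: 13.

13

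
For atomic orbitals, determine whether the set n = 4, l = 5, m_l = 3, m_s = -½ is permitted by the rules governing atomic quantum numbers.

The orbital quantum number must satisfy 0 ≤ l ≤ n−1. With n = 4 the allowed l values are 0, 1, 2, 3, so l = 5 is out of range.

Invalid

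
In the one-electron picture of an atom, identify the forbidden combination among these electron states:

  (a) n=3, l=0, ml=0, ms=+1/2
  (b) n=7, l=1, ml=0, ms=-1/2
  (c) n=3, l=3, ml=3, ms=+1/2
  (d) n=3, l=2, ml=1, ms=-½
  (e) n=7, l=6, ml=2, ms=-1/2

(c) has l = 3 ≥ n = 3, violating 0 ≤ l ≤ n−1.
The remaining sets (a), (b), (d), (e) satisfy all four rules.

(c)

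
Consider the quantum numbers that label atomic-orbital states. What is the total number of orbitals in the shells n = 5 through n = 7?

Shell n has n² orbitals: 5²=25 + 6²=36 + 7²=49 = 110 orbitals.

110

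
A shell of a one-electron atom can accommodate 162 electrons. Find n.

n = 9

2n² = 162 ⇒ n² = 81 ⇒ n = 9.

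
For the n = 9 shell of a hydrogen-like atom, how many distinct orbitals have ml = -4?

5

With n = 9 the allowed l are 0, 1, …, 8.
Contributions: l=4 → 1; l=5 → 1; l=6 → 1; l=7 → 1; l=8 → 1.
Total orbitals: 1 + 1 + 1 + 1 + 1 = 5.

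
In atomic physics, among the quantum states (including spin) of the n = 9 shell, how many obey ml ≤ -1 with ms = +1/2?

36

With n = 9 the allowed l are 0, 1, …, 8.
Per l-value: l=1 → 1; l=2 → 2; l=3 → 3; l=4 → 4; l=5 → 5; l=6 → 6; l=7 → 7; l=8 → 8.
Orbitals: 1 + 2 + 3 + 4 + 5 + 6 + 7 + 8 = 36. With ms fixed to a single value there is one state per orbital, giving 36 states.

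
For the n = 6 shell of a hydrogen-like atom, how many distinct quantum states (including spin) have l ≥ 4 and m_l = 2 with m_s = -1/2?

2

For n = 6, l ranges over 0 … 5.
Contributions: l=4 → 1; l=5 → 1.
Orbitals: 1 + 1 = 2. With m_s fixed to a single value there is one state per orbital, giving 2 states.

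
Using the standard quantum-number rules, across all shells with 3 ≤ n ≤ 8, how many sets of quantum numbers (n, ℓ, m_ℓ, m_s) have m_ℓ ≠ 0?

332

Work shell by shell — for each n, count the (ℓ, m_ℓ) pairs that satisfy m_ℓ ≠ 0:
n=3 → 6; n=4 → 12; n=5 → 20; n=6 → 30; n=7 → 42; n=8 → 56.
Orbitals: 6 + 12 + 20 + 30 + 42 + 56 = 166. Including both spin states (m_s = ±1/2) gives 2 × 166 = 332 states.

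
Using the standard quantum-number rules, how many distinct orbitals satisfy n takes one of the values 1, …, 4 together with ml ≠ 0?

20

Treat each shell separately and count matching orbitals:
n=2 → 2; n=3 → 6; n=4 → 12.
Total orbitals: 2 + 6 + 12 = 20.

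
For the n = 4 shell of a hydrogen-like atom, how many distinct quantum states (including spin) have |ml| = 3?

Contributions: l=3 → 2.
Orbitals: 2. Each orbital carries two spin states, so 2 × 2 = 4 states.

4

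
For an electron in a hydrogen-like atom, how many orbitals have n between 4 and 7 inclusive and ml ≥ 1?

Count contributing orbitals for each principal shell:
n=4 → 6; n=5 → 10; n=6 → 15; n=7 → 21.
Total orbitals: 6 + 10 + 15 + 21 = 52.

52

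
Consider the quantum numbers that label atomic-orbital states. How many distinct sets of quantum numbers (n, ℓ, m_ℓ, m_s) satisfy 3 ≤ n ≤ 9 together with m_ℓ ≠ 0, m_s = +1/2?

238

Treat each shell separately and count matching orbitals:
n=3 → 6; n=4 → 12; n=5 → 20; n=6 → 30; n=7 → 42; n=8 → 56; n=9 → 72.
Orbitals: 6 + 12 + 20 + 30 + 42 + 56 + 72 = 238. With m_s fixed to +1/2 there is one state per orbital, so 238 states.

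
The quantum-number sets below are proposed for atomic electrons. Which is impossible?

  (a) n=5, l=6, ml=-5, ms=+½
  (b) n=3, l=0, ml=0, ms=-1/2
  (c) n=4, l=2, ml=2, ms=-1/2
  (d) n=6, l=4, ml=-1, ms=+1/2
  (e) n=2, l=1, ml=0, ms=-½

(a) has l = 6 ≥ n = 5, violating 0 ≤ l ≤ n−1.
The remaining sets (b), (c), (d), (e) satisfy all four rules.

(a)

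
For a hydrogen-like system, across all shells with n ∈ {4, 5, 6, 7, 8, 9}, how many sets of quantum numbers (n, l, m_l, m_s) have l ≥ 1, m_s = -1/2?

265

Count contributing orbitals for each principal shell:
n=4 → 15; n=5 → 24; n=6 → 35; n=7 → 48; n=8 → 63; n=9 → 80.
Orbitals: 15 + 24 + 35 + 48 + 63 + 80 = 265. With m_s fixed to -1/2 there is one state per orbital, so 265 states.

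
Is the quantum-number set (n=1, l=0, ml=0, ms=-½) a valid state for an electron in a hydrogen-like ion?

n = 1 is a positive integer. l = 0 satisfies 0 ≤ l ≤ n−1 = 0. ml = 0 lies in the range −l … +l (here 0). ms = -1/2 is one of ±1/2.
All four constraints are satisfied.

Allowed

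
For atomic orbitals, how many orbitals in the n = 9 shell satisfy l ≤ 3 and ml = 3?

1

The n = 9 shell has l = 0 through 8; check each.
Orbitals with l ≤ 3 and ml = 3, by l: l=3 → 1.
Total orbitals: 1.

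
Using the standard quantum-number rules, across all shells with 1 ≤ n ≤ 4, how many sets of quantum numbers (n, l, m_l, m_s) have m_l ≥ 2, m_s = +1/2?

Work shell by shell — for each n, count the (l, m_l) pairs that satisfy m_l ≥ 2:
n=3 → 1; n=4 → 3.
Orbitals: 1 + 3 = 4. With m_s fixed to +1/2 there is one state per orbital, so 4 states.

4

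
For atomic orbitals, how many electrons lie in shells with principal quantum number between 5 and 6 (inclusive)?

122

Shell n has n² orbitals: 5²=25 + 6²=36 = 61 orbitals.
Two spin states per orbital: 2 × 61 = 122 electrons.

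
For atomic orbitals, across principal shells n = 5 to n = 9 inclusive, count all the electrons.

510

Shell n has n² orbitals: 5²=25 + 6²=36 + 7²=49 + 8²=64 + 9²=81 = 255 orbitals.
Two spin states per orbital: 2 × 255 = 510 electrons.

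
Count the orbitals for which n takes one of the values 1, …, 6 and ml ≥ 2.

Go shell by shell, enumerating (l, ml) with ml ≥ 2:
n=3 → 1; n=4 → 3; n=5 → 6; n=6 → 10.
Total orbitals: 1 + 3 + 6 + 10 = 20.

20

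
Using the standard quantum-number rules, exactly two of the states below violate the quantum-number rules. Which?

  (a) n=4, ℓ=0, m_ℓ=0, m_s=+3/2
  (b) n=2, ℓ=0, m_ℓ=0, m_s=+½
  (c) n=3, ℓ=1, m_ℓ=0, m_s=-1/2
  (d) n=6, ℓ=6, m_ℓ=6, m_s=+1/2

(a) has m_s = +3/2, but an electron's spin must be ±1/2.
(d) has ℓ = 6 ≥ n = 6, violating 0 ≤ ℓ ≤ n−1.
The remaining sets (b), (c) satisfy all four rules.

(a) and (d)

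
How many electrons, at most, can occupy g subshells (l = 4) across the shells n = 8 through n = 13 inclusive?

A g subshell (l = 4) exists for every n ≥ 5, so shells n = 8, 9, 10, 11, 12, 13 each contribute one — 6 subshells.
Since each g subshell holds 2(2·4+1) = 18 electrons, the total is 6 × 18 = 108.

108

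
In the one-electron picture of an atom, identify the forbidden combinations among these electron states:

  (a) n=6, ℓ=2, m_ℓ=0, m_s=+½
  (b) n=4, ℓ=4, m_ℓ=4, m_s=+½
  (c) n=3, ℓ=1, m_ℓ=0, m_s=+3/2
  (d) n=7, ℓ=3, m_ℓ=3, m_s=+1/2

(b) and (c)

(b) has ℓ = 4 ≥ n = 4, violating 0 ≤ ℓ ≤ n−1.
(c) has m_s = +3/2, but an electron's spin must be ±1/2.
The remaining sets (a), (d) satisfy all four rules.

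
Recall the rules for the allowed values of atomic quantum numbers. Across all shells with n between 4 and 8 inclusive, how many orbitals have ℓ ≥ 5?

74

Work shell by shell — for each n, count the (ℓ, m_ℓ) pairs that satisfy ℓ ≥ 5:
n=6 → 11; n=7 → 24; n=8 → 39.
Total orbitals: 11 + 24 + 39 = 74.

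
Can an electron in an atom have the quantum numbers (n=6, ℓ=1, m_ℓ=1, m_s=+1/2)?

n = 6 is a positive integer. ℓ = 1 satisfies 0 ≤ ℓ ≤ n−1 = 5. m_ℓ = 1 lies in the range −ℓ … +ℓ (here −1 … 1). m_s = +1/2 is one of ±1/2.
All four constraints are satisfied.

Valid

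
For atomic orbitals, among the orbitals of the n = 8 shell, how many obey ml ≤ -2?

21

For n = 8, l ranges over 0 … 7.
Contributions: l=2 → 1; l=3 → 2; l=4 → 3; l=5 → 4; l=6 → 5; l=7 → 6.
Total orbitals: 1 + 2 + 3 + 4 + 5 + 6 = 21.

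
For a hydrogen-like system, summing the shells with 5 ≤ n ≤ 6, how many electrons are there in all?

Shell n has n² orbitals: 5²=25 + 6²=36 = 61 orbitals.
Two spin states per orbital: 2 × 61 = 122 electrons.

122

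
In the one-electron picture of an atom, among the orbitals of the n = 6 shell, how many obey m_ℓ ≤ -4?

Go through ℓ = 0, …, 5 (the values permitted for n = 6).
Contributions: ℓ=4 → 1; ℓ=5 → 2.
Total orbitals: 1 + 2 = 3.

3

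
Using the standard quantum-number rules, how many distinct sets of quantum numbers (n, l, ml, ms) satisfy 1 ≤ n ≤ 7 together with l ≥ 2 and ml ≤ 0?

Count contributing orbitals for each principal shell:
n=3 → 3; n=4 → 7; n=5 → 12; n=6 → 18; n=7 → 25.
Orbitals: 3 + 7 + 12 + 18 + 25 = 65. Including both spin states (ms = ±1/2) gives 2 × 65 = 130 states.

130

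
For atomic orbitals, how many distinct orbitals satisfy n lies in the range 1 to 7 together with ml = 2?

15

Per-shell orbital counts meeting the constraint:
n=3 → 1; n=4 → 2; n=5 → 3; n=6 → 4; n=7 → 5.
Total orbitals: 1 + 2 + 3 + 4 + 5 = 15.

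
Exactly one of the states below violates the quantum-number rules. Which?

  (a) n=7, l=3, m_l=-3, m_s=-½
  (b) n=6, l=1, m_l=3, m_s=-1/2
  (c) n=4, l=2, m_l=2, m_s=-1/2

(b) has |m_l| = 3 > l = 1, violating −l ≤ m_l ≤ l.
The remaining sets (a), (c) satisfy all four rules.

(b)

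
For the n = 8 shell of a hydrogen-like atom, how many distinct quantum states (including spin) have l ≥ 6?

Contributions: l=6 → 13; l=7 → 15.
Orbitals: 13 + 15 = 28. Each orbital carries two spin states, so 28 × 2 = 56 states.

56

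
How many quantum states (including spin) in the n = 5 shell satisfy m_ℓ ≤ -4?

Per ℓ-value: ℓ=4 → 1.
Orbitals: 1. Each orbital carries two spin states, so 1 × 2 = 2 states.

2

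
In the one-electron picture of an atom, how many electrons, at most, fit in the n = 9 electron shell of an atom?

A shell holds 2n² electrons: 2 × 9² = 2 × 81 = 162.

162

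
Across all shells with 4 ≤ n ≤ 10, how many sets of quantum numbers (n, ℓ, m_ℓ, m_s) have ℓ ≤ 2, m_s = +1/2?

Count contributing orbitals for each principal shell:
n=4 → 9; n=5 → 9; n=6 → 9; n=7 → 9; n=8 → 9; n=9 → 9; n=10 → 9.
Orbitals: 9 + 9 + 9 + 9 + 9 + 9 + 9 = 63. With m_s fixed to +1/2 there is one state per orbital, so 63 states.

63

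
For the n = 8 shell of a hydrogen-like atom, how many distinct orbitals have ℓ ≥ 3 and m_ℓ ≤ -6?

3

For n = 8, ℓ ranges over 0 … 7.
Orbitals with ℓ ≥ 3 and m_ℓ ≤ -6, by ℓ: ℓ=6 → 1; ℓ=7 → 2.
Total orbitals: 1 + 2 = 3.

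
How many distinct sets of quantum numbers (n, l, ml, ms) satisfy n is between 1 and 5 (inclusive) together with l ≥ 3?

46

Work shell by shell — for each n, count the (l, ml) pairs that satisfy l ≥ 3:
n=4 → 7; n=5 → 16.
Orbitals: 7 + 16 = 23. Including both spin states (ms = ±1/2) gives 2 × 23 = 46 states.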